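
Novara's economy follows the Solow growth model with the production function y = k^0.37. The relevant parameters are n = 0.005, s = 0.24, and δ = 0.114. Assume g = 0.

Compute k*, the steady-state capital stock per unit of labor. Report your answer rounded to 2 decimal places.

Steady state requires s·f(k) = (n + δ)·k, i.e. s·k^α = (n + δ)·k.
Rearranging, k^(1−α) = s / (n + δ).
k^0.63 = 0.24 / (0.005 + 0.114) = 0.24 / 0.119 = 2.0168
k* = 2.0168^(1/0.63) ≈ 3.0450

k* = 3.05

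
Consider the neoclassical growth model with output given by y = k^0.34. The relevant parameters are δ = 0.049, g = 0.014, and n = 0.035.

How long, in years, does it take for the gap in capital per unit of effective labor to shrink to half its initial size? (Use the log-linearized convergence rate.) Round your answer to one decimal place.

Near the steady state the convergence rate is λ = (1 − α)(n + g + δ).
λ = (1 − 0.34) × 0.098 = 0.66 × 0.098 = 0.06468
Half-life = ln 2 / λ = 0.6931 / 0.06468 ≈ 10.72 years

half-life ≈ 10.7 years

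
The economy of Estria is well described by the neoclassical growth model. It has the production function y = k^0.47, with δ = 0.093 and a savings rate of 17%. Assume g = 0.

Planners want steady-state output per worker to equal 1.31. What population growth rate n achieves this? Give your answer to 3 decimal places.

In steady state, investment equals break-even investment: s·k^α = (n + δ)·k.
Since y* = [s/(n + δ)]^(α/(1−α)), we have s/(n + δ) = (y*)^((1−α)/α) = 1.31^1.1277 = 1.3560.
Therefore n + δ = s / 1.3560 = 0.17 / 1.3560 = 0.1254, so n = 0.1254 − 0.093 = 0.0324.

n ≈ 0.032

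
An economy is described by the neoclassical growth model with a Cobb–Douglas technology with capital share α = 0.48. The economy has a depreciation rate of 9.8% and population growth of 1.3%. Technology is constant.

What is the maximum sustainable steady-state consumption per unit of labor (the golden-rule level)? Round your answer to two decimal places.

At the golden rule, f'(k) = n + δ, so α·k^(α−1) = n + δ and k_gold = (α/(n + δ))^(1/(1−α)).
k_gold = (0.48/0.111)^(1/0.52) = 4.3243^1.9231 ≈ 16.7082
c_gold = f(k_gold) − (n + δ)·k_gold = 3.8637 − 0.111×16.7082 ≈ 2.0091

c_gold ≈ 2.01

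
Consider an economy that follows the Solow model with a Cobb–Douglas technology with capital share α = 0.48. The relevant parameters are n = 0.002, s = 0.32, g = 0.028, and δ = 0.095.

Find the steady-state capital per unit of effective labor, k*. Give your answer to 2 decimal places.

k* ≈ 6.10

Steady state requires s·f(k) = (n + g + δ)·k, i.e. s·k^α = (n + g + δ)·k.
Dividing both sides by k: k^(1−α) = s / (n + g + δ).
k^0.52 = 0.32 / (0.002 + 0.028 + 0.095) = 0.32 / 0.125 = 2.5600
k* = 2.5600^(1/0.52) ≈ 6.0964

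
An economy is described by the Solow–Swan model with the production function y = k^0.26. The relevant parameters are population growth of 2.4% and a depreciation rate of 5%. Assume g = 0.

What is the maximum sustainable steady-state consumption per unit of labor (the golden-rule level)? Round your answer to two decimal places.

c_gold ≈ 1.15

At the golden rule, f'(k) = n + δ, so α·k^(α−1) = n + δ and k_gold = (α/(n + δ))^(1/(1−α)).
k_gold = (0.26/0.074)^(1/0.74) = 3.5135^1.3514 ≈ 5.4640
c_gold = f(k_gold) − (n + δ)·k_gold = 1.5551 − 0.074×5.4640 ≈ 1.1508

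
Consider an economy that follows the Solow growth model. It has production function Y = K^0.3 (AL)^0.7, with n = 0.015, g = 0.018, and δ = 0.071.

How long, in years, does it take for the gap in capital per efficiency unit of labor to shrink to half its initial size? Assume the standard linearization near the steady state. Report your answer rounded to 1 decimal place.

Near the steady state the convergence rate is λ = (1 − α)(n + g + δ).
λ = (1 − 0.3) × 0.104 = 0.7 × 0.104 = 0.0728
Half-life = ln 2 / λ = 0.6931 / 0.0728 ≈ 9.52 years

about 9.5 years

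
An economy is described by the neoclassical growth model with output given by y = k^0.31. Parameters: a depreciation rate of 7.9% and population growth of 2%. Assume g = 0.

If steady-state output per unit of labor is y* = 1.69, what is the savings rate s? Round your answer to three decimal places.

At the steady state, Δk = 0, so s·k^α = (n + δ)·k.
Since y* = [s/(n + δ)]^(α/(1−α)), we have s/(n + δ) = (y*)^((1−α)/α) = 1.69^2.2258 = 3.2154.
Therefore s = 3.2154 × (n + δ) = 3.2154 × 0.099 = 0.3183.

s ≈ 0.318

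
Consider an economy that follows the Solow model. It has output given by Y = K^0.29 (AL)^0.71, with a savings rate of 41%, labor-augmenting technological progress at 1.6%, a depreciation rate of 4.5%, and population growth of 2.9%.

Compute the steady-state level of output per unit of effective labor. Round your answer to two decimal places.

Steady state requires s·f(k) = (n + g + δ)·k, i.e. s·k^α = (n + g + δ)·k.
Rearranging, k^(1−α) = s / (n + g + δ).
k^0.71 = 0.41 / (0.029 + 0.016 + 0.045) = 0.41 / 0.090 = 4.5556
k* = 4.5556^(1/0.71) ≈ 8.4631
y* = (k*)^α = 8.4631^0.29 ≈ 1.8577

y* = 1.86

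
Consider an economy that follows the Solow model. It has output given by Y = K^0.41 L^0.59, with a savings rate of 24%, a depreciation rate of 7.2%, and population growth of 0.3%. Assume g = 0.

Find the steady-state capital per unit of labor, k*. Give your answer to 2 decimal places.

In steady state, investment equals break-even investment: s·k^α = (n + δ)·k.
Dividing both sides by k: k^(1−α) = s / (n + δ).
k^0.59 = 0.24 / (0.003 + 0.072) = 0.24 / 0.075 = 3.2000
k* = 3.2000^(1/0.59) ≈ 7.1810

k* = 7.18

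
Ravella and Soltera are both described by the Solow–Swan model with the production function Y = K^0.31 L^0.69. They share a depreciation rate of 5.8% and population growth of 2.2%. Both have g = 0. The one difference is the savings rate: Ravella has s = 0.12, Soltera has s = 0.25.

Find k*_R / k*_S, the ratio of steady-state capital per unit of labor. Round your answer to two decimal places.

k*_R / k*_S ≈ 0.35

Steady-state k* = [s/(n + δ)]^(1/(1−α)), so the ratio is [ (s_R/(n + δ)_R) / (s_S/(n + δ)_S) ]^1.4493.
s_R/(n + δ)_R = 0.12/0.080 = 1.5000; s_S/(n + δ)_S = 0.25/0.080 = 3.1250.
Ratio = (1.5000/3.1250)^1.4493 = 0.4800^1.4493 ≈ 0.3452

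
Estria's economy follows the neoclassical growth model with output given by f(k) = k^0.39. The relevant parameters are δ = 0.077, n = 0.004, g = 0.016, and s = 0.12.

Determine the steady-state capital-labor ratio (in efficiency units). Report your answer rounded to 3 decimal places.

k* ≈ 1.417

In steady state, investment equals break-even investment: s·k^α = (n + g + δ)·k.
Rearranging, k^(1−α) = s / (n + g + δ).
k^0.61 = 0.12 / (0.004 + 0.016 + 0.077) = 0.12 / 0.097 = 1.2371
k* = 1.2371^(1/0.61) ≈ 1.4174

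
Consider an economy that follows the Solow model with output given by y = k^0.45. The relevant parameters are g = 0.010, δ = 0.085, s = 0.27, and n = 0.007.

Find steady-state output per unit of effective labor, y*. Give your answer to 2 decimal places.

y* ≈ 2.22

Steady state requires s·f(k) = (n + g + δ)·k, i.e. s·k^α = (n + g + δ)·k.
Rearranging, k^(1−α) = s / (n + g + δ).
k^0.55 = 0.27 / (0.007 + 0.010 + 0.085) = 0.27 / 0.102 = 2.6471
k* = 2.6471^(1/0.55) ≈ 5.8705
y* = (k*)^α = 5.8705^0.45 ≈ 2.2177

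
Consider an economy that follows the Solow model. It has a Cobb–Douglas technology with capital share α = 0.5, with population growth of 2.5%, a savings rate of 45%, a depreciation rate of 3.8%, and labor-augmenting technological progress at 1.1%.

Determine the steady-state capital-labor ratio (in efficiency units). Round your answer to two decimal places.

Steady state requires s·f(k) = (n + g + δ)·k, i.e. s·k^α = (n + g + δ)·k.
Rearranging, k^(1−α) = s / (n + g + δ).
k^0.5 = 0.45 / (0.025 + 0.011 + 0.038) = 0.45 / 0.074 = 6.0811
k* = 6.0811^(1/0.5) ≈ 36.9798

k* = 36.98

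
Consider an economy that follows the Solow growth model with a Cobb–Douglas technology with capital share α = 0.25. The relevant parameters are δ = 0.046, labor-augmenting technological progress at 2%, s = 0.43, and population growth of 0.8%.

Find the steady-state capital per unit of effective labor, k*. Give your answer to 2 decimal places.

At the steady state, Δk = 0, so s·k^α = (n + g + δ)·k.
Dividing both sides by k: k^(1−α) = s / (n + g + δ).
k^0.75 = 0.43 / (0.008 + 0.020 + 0.046) = 0.43 / 0.074 = 5.8108
k* = 5.8108^(1/0.75) ≈ 10.4468

k* = 10.45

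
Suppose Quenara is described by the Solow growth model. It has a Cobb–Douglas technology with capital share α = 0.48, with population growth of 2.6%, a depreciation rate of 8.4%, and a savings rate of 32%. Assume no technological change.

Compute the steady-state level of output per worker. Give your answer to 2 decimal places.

At the steady state, Δk = 0, so s·k^α = (n + δ)·k.
Dividing both sides by k: k^(1−α) = s / (n + δ).
k^0.52 = 0.32 / (0.026 + 0.084) = 0.32 / 0.110 = 2.9091
k* = 2.9091^(1/0.52) ≈ 7.7955
y* = (k*)^α = 7.7955^0.48 ≈ 2.6797

y* = 2.68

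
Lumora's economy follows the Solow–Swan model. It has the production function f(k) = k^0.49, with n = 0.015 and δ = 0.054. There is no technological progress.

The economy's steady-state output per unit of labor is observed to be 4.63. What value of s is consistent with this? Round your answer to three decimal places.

At the steady state, Δk = 0, so s·k^α = (n + δ)·k.
Since y* = [s/(n + δ)]^(α/(1−α)), we have s/(n + δ) = (y*)^((1−α)/α) = 4.63^1.0408 = 4.9287.
Therefore s = 4.9287 × (n + δ) = 4.9287 × 0.069 = 0.3401.

s ≈ 0.340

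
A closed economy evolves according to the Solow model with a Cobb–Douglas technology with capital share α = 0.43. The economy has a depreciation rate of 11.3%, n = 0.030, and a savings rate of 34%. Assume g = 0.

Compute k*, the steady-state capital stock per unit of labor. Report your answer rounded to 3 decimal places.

k* ≈ 4.570

At the steady state, Δk = 0, so s·k^α = (n + δ)·k.
Rearranging, k^(1−α) = s / (n + δ).
k^0.57 = 0.34 / (0.030 + 0.113) = 0.34 / 0.143 = 2.3776
k* = 2.3776^(1/0.57) ≈ 4.5698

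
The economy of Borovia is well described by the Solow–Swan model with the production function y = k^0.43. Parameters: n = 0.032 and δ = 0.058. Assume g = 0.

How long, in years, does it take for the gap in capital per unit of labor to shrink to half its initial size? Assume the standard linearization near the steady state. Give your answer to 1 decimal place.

Near the steady state the convergence rate is λ = (1 − α)(n + δ).
λ = (1 − 0.43) × 0.090 = 0.57 × 0.090 = 0.0513
Half-life = ln 2 / λ = 0.6931 / 0.0513 ≈ 13.51 years

about 13.5 years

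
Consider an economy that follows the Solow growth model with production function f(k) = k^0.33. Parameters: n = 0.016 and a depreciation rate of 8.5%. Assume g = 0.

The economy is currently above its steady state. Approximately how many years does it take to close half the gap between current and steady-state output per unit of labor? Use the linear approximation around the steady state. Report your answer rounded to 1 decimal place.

half-life ≈ 10.2 years

Near the steady state the convergence rate is λ = (1 − α)(n + δ).
λ = (1 − 0.33) × 0.101 = 0.67 × 0.101 = 0.06767
Half-life = ln 2 / λ = 0.6931 / 0.06767 ≈ 10.24 years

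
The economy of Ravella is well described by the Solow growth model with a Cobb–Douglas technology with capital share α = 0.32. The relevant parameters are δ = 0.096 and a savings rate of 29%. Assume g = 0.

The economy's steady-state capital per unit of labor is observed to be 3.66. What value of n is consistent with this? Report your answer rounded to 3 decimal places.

n ≈ 0.024

In steady state, investment equals break-even investment: s·k^α = (n + δ)·k.
So s / (n + δ) = (k*)^(1−α) = 3.66^0.68 = 2.4164.
Therefore n + δ = s / 2.4164 = 0.29 / 2.4164 = 0.1200, so n = 0.1200 − 0.096 = 0.0240.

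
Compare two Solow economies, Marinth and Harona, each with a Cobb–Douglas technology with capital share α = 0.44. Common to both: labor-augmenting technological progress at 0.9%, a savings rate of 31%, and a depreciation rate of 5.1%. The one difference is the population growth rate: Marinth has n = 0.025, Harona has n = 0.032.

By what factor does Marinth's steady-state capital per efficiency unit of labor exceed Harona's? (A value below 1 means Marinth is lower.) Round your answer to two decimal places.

k*_M / k*_H ≈ 1.15

Steady-state k* = [s/(n + g + δ)]^(1/(1−α)), so the ratio is [ (s_M/(n + g + δ)_M) / (s_H/(n + g + δ)_H) ]^1.7857.
s_M/(n + g + δ)_M = 0.31/0.085 = 3.6471; s_H/(n + g + δ)_H = 0.31/0.092 = 3.3696.
Ratio = (3.6471/3.3696)^1.7857 = 1.0824^1.7857 ≈ 1.1519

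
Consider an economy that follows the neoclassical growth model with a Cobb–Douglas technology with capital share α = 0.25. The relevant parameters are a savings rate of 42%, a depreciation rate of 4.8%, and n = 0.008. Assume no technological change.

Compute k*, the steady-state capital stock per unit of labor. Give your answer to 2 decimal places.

In steady state, investment equals break-even investment: s·k^α = (n + δ)·k.
Dividing both sides by k: k^(1−α) = s / (n + δ).
k^0.75 = 0.42 / (0.008 + 0.048) = 0.42 / 0.056 = 7.5000
k* = 7.5000^(1/0.75) ≈ 14.6808

k* ≈ 14.68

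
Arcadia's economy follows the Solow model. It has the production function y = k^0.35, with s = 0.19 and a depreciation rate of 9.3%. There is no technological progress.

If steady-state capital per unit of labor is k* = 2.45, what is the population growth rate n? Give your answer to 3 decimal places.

In steady state, investment equals break-even investment: s·k^α = (n + δ)·k.
So s / (n + δ) = (k*)^(1−α) = 2.45^0.65 = 1.7904.
Therefore n + δ = s / 1.7904 = 0.19 / 1.7904 = 0.1061, so n = 0.1061 − 0.093 = 0.0131.

n ≈ 0.013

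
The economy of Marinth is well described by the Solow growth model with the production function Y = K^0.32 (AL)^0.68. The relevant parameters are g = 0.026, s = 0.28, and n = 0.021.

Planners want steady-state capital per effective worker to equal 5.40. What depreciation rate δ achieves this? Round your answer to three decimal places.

In steady state, investment equals break-even investment: s·k^α = (n + g + δ)·k.
So s / (n + g + δ) = (k*)^(1−α) = 5.40^0.68 = 3.1479.
Therefore n + g + δ = s / 3.1479 = 0.28 / 3.1479 = 0.0889, so δ = 0.0889 − 0.047 = 0.0419.

δ ≈ 0.042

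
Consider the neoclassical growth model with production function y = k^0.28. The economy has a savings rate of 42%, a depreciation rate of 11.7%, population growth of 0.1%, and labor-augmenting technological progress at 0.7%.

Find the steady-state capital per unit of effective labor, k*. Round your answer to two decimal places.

Steady state requires s·f(k) = (n + g + δ)·k, i.e. s·k^α = (n + g + δ)·k.
Dividing both sides by k: k^(1−α) = s / (n + g + δ).
k^0.72 = 0.42 / (0.001 + 0.007 + 0.117) = 0.42 / 0.125 = 3.3600
k* = 3.3600^(1/0.72) ≈ 5.3830

k* ≈ 5.38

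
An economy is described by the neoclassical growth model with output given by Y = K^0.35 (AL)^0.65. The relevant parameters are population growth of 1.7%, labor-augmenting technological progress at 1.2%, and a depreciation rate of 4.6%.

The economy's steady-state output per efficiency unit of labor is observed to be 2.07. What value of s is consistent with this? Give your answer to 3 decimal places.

s ≈ 0.290

Steady state requires s·f(k) = (n + g + δ)·k, i.e. s·k^α = (n + g + δ)·k.
Since y* = [s/(n + g + δ)]^(α/(1−α)), we have s/(n + g + δ) = (y*)^((1−α)/α) = 2.07^1.8571 = 3.8618.
Therefore s = 3.8618 × (n + g + δ) = 3.8618 × 0.075 = 0.2896.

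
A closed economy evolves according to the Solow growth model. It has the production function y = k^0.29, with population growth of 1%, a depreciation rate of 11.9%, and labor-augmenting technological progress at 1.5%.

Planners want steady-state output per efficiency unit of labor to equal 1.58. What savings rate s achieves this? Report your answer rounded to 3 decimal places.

In steady state, investment equals break-even investment: s·k^α = (n + g + δ)·k.
Since y* = [s/(n + g + δ)]^(α/(1−α)), we have s/(n + g + δ) = (y*)^((1−α)/α) = 1.58^2.4483 = 3.0646.
Therefore s = 3.0646 × (n + g + δ) = 3.0646 × 0.144 = 0.4413.

s ≈ 0.441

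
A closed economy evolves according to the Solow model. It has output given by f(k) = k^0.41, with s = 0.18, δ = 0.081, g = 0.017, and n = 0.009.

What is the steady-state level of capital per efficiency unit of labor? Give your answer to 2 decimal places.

k* ≈ 2.41

Steady state requires s·f(k) = (n + g + δ)·k, i.e. s·k^α = (n + g + δ)·k.
Rearranging, k^(1−α) = s / (n + g + δ).
k^0.59 = 0.18 / (0.009 + 0.017 + 0.081) = 0.18 / 0.107 = 1.6822
k* = 1.6822^(1/0.59) ≈ 2.4146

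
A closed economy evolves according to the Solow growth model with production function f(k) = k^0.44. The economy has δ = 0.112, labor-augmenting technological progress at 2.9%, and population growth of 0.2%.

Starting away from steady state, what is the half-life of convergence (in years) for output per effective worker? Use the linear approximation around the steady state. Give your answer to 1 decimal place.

Near the steady state the convergence rate is λ = (1 − α)(n + g + δ).
λ = (1 − 0.44) × 0.143 = 0.56 × 0.143 = 0.08008
Half-life = ln 2 / λ = 0.6931 / 0.08008 ≈ 8.66 years

half-life ≈ 8.7 years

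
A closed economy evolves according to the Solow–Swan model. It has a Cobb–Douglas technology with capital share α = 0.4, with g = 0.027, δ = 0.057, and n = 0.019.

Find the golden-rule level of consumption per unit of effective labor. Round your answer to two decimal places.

c_gold ≈ 1.48

At the golden rule, f'(k) = n + g + δ, so α·k^(α−1) = n + g + δ and k_gold = (α/(n + g + δ))^(1/(1−α)).
k_gold = (0.4/0.103)^(1/0.6) = 3.8835^1.6667 ≈ 9.5953
c_gold = f(k_gold) − (n + g + δ)·k_gold = 2.4707 − 0.103×9.5953 ≈ 1.4824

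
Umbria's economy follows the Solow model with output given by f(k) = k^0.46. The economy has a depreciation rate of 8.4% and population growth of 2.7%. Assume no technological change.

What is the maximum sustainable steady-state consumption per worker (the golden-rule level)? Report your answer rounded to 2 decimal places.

c_gold ≈ 1.81

At the golden rule, f'(k) = n + δ, so α·k^(α−1) = n + δ and k_gold = (α/(n + δ))^(1/(1−α)).
k_gold = (0.46/0.111)^(1/0.54) = 4.1441^1.8519 ≈ 13.9129
c_gold = f(k_gold) − (n + δ)·k_gold = 3.3572 − 0.111×13.9129 ≈ 1.8129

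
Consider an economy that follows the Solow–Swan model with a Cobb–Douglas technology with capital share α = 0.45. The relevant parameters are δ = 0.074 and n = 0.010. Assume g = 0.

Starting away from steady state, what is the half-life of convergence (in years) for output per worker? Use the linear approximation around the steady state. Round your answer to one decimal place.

about 15.0 years

Near the steady state the convergence rate is λ = (1 − α)(n + δ).
λ = (1 − 0.45) × 0.084 = 0.55 × 0.084 = 0.0462
Half-life = ln 2 / λ = 0.6931 / 0.0462 ≈ 15.00 years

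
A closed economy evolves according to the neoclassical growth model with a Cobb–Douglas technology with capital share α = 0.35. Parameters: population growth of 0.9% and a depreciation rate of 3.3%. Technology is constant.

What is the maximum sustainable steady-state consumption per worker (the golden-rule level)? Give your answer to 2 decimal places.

At the golden rule, f'(k) = n + δ, so α·k^(α−1) = n + δ and k_gold = (α/(n + δ))^(1/(1−α)).
k_gold = (0.35/0.042)^(1/0.65) = 8.3333^1.5385 ≈ 26.1022
c_gold = f(k_gold) − (n + δ)·k_gold = 3.1321 − 0.042×26.1022 ≈ 2.0358

c_gold ≈ 2.04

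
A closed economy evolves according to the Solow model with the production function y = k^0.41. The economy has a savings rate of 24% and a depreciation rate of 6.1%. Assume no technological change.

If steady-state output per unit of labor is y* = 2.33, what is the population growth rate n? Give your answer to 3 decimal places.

At the steady state, Δk = 0, so s·k^α = (n + δ)·k.
Since y* = [s/(n + δ)]^(α/(1−α)), we have s/(n + δ) = (y*)^((1−α)/α) = 2.33^1.439 = 3.3777.
Therefore n + δ = s / 3.3777 = 0.24 / 3.3777 = 0.0711, so n = 0.0711 − 0.061 = 0.0101.

n ≈ 0.010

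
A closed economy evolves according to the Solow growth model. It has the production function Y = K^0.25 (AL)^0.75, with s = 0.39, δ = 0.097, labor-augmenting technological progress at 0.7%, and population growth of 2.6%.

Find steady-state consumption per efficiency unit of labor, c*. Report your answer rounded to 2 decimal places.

In steady state, investment equals break-even investment: s·k^α = (n + g + δ)·k.
Rearranging, k^(1−α) = s / (n + g + δ).
k^0.75 = 0.39 / (0.026 + 0.007 + 0.097) = 0.39 / 0.130 = 3.0000
k* = 3.0000^(1/0.75) ≈ 4.3267
y* = (k*)^α = 4.3267^0.25 ≈ 1.4422
c* = (1 − s)·y* = (1 − 0.39) × 1.4422 ≈ 0.8797

c* ≈ 0.88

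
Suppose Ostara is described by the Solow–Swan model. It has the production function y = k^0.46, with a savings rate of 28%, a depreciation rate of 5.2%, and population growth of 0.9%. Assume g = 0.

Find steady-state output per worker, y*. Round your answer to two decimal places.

Steady state requires s·f(k) = (n + δ)·k, i.e. s·k^α = (n + δ)·k.
Dividing both sides by k: k^(1−α) = s / (n + δ).
k^0.54 = 0.28 / (0.009 + 0.052) = 0.28 / 0.061 = 4.5902
k* = 4.5902^(1/0.54) ≈ 16.8118
y* = (k*)^α = 16.8118^0.46 ≈ 3.6625

y* ≈ 3.66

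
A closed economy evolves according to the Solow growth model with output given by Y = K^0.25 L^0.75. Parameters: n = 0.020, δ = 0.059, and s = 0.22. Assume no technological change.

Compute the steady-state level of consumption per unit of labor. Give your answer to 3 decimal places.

c* ≈ 1.097

Steady state requires s·f(k) = (n + δ)·k, i.e. s·k^α = (n + δ)·k.
Dividing both sides by k: k^(1−α) = s / (n + δ).
k^0.75 = 0.22 / (0.020 + 0.059) = 0.22 / 0.079 = 2.7848
k* = 2.7848^(1/0.75) ≈ 3.9179
y* = (k*)^α = 3.9179^0.25 ≈ 1.4069
c* = (1 − s)·y* = (1 − 0.22) × 1.4069 ≈ 1.0974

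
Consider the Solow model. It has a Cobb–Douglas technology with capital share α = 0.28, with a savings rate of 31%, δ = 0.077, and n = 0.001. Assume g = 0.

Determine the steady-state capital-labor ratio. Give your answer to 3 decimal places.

At the steady state, Δk = 0, so s·k^α = (n + δ)·k.
Dividing both sides by k: k^(1−α) = s / (n + δ).
k^0.72 = 0.31 / (0.001 + 0.077) = 0.31 / 0.078 = 3.9744
k* = 3.9744^(1/0.72) ≈ 6.7971

k* = 6.797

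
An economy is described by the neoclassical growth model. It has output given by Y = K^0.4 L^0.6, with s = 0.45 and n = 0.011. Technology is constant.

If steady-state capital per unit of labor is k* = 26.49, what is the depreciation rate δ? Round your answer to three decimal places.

δ ≈ 0.052

Steady state requires s·f(k) = (n + δ)·k, i.e. s·k^α = (n + δ)·k.
So s / (n + δ) = (k*)^(1−α) = 26.49^0.6 = 7.1425.
Therefore n + δ = s / 7.1425 = 0.45 / 7.1425 = 0.0630, so δ = 0.0630 − 0.011 = 0.0520.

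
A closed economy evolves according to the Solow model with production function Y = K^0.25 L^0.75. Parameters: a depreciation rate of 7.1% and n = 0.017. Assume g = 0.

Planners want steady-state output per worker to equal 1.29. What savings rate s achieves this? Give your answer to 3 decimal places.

At the steady state, Δk = 0, so s·k^α = (n + δ)·k.
Since y* = [s/(n + δ)]^(α/(1−α)), we have s/(n + δ) = (y*)^((1−α)/α) = 1.29^3 = 2.1467.
Therefore s = 2.1467 × (n + δ) = 2.1467 × 0.088 = 0.1889.

s ≈ 0.189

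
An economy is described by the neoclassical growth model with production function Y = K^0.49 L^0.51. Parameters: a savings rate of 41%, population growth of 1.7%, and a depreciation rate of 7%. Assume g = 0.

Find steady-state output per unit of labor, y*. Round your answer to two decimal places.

y* = 4.43

At the steady state, Δk = 0, so s·k^α = (n + δ)·k.
Rearranging, k^(1−α) = s / (n + δ).
k^0.51 = 0.41 / (0.017 + 0.070) = 0.41 / 0.087 = 4.7126
k* = 4.7126^(1/0.51) ≈ 20.8987
y* = (k*)^α = 20.8987^0.49 ≈ 4.4346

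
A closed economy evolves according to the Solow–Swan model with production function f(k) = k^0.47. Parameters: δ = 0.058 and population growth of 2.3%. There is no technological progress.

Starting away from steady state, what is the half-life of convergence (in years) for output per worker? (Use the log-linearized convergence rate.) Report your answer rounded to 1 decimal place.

about 16.1 years

Near the steady state the convergence rate is λ = (1 − α)(n + δ).
λ = (1 − 0.47) × 0.081 = 0.53 × 0.081 = 0.04293
Half-life = ln 2 / λ = 0.6931 / 0.04293 ≈ 16.14 years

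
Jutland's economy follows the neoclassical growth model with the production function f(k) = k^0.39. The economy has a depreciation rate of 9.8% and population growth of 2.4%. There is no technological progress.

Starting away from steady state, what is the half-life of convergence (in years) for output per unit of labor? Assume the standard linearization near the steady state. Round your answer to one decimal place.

about 9.3 years

Near the steady state the convergence rate is λ = (1 − α)(n + δ).
λ = (1 − 0.39) × 0.122 = 0.61 × 0.122 = 0.07442
Half-life = ln 2 / λ = 0.6931 / 0.07442 ≈ 9.31 years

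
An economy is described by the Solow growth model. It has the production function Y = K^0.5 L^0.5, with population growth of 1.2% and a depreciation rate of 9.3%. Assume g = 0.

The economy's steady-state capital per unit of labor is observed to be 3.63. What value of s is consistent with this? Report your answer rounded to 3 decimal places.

s ≈ 0.200

Steady state requires s·f(k) = (n + δ)·k, i.e. s·k^α = (n + δ)·k.
So s / (n + δ) = (k*)^(1−α) = 3.63^0.5 = 1.9053.
Therefore s = 1.9053 × (n + δ) = 1.9053 × 0.105 = 0.2001.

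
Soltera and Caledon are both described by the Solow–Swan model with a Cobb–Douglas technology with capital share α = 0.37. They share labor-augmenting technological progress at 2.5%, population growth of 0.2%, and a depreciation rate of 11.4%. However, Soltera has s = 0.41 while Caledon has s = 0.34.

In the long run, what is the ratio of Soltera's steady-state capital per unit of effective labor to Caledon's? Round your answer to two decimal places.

Steady-state k* = [s/(n + g + δ)]^(1/(1−α)), so the ratio is [ (s_S/(n + g + δ)_S) / (s_C/(n + g + δ)_C) ]^1.5873.
s_S/(n + g + δ)_S = 0.41/0.141 = 2.9078; s_C/(n + g + δ)_C = 0.34/0.141 = 2.4113.
Ratio = (2.9078/2.4113)^1.5873 = 1.2059^1.5873 ≈ 1.3461

k*_S / k*_C ≈ 1.35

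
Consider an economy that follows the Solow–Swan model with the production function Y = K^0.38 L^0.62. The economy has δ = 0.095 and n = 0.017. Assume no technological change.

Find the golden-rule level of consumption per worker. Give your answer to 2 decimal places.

At the golden rule, f'(k) = n + δ, so α·k^(α−1) = n + δ and k_gold = (α/(n + δ))^(1/(1−α)).
k_gold = (0.38/0.112)^(1/0.62) = 3.3929^1.6129 ≈ 7.1739
c_gold = f(k_gold) − (n + δ)·k_gold = 2.1144 − 0.112×7.1739 ≈ 1.3109

c_gold ≈ 1.31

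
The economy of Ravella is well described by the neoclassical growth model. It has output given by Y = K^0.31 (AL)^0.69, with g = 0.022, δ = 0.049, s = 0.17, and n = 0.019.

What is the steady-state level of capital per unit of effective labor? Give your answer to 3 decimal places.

At the steady state, Δk = 0, so s·k^α = (n + g + δ)·k.
Dividing both sides by k: k^(1−α) = s / (n + g + δ).
k^0.69 = 0.17 / (0.019 + 0.022 + 0.049) = 0.17 / 0.090 = 1.8889
k* = 1.8889^(1/0.69) ≈ 2.5136

k* ≈ 2.514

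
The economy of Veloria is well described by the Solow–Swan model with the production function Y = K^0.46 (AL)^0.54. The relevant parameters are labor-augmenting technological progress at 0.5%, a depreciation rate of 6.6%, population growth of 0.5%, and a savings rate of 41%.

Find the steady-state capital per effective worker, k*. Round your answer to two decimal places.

In steady state, investment equals break-even investment: s·k^α = (n + g + δ)·k.
Rearranging, k^(1−α) = s / (n + g + δ).
k^0.54 = 0.41 / (0.005 + 0.005 + 0.066) = 0.41 / 0.076 = 5.3947
k* = 5.3947^(1/0.54) ≈ 22.6723

k* ≈ 22.67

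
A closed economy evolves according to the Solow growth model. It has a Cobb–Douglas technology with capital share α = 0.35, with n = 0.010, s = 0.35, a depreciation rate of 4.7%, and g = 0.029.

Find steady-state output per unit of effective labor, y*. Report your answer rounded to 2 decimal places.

At the steady state, Δk = 0, so s·k^α = (n + g + δ)·k.
Rearranging, k^(1−α) = s / (n + g + δ).
k^0.65 = 0.35 / (0.010 + 0.029 + 0.047) = 0.35 / 0.086 = 4.0698
k* = 4.0698^(1/0.65) ≈ 8.6657
y* = (k*)^α = 8.6657^0.35 ≈ 2.1293

y* = 2.13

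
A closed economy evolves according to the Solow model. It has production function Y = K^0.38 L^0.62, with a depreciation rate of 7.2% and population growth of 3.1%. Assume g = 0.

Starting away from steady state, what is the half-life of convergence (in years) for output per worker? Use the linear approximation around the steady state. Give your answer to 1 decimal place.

Near the steady state the convergence rate is λ = (1 − α)(n + δ).
λ = (1 − 0.38) × 0.103 = 0.62 × 0.103 = 0.06386
Half-life = ln 2 / λ = 0.6931 / 0.06386 ≈ 10.85 years

t_½ ≈ 10.9 years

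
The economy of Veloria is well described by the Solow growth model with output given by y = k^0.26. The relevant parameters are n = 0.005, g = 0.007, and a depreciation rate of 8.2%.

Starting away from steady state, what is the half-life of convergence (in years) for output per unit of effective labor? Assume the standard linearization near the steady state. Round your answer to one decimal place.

t_½ ≈ 10.0 years

Near the steady state the convergence rate is λ = (1 − α)(n + g + δ).
λ = (1 − 0.26) × 0.094 = 0.74 × 0.094 = 0.06956
Half-life = ln 2 / λ = 0.6931 / 0.06956 ≈ 9.96 years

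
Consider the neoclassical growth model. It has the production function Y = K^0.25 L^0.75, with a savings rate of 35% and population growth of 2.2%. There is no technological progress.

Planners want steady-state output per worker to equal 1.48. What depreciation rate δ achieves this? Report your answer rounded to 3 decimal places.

δ ≈ 0.086

Steady state requires s·f(k) = (n + δ)·k, i.e. s·k^α = (n + δ)·k.
Since y* = [s/(n + δ)]^(α/(1−α)), we have s/(n + δ) = (y*)^((1−α)/α) = 1.48^3 = 3.2418.
Therefore n + δ = s / 3.2418 = 0.35 / 3.2418 = 0.1080, so δ = 0.1080 − 0.022 = 0.0860.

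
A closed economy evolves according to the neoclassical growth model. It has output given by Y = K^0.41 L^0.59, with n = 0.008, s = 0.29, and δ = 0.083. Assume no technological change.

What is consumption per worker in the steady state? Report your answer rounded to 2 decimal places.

In steady state, investment equals break-even investment: s·k^α = (n + δ)·k.
Dividing both sides by k: k^(1−α) = s / (n + δ).
k^0.59 = 0.29 / (0.008 + 0.083) = 0.29 / 0.091 = 3.1868
k* = 3.1868^(1/0.59) ≈ 7.1309
y* = (k*)^α = 7.1309^0.41 ≈ 2.2376
c* = (1 − s)·y* = (1 − 0.29) × 2.2376 ≈ 1.5887

c* = 1.59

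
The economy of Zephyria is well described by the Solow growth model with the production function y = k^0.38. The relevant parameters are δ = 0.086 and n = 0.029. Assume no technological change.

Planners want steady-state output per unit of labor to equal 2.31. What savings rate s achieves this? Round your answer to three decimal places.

Steady state requires s·f(k) = (n + δ)·k, i.e. s·k^α = (n + δ)·k.
Since y* = [s/(n + δ)]^(α/(1−α)), we have s/(n + δ) = (y*)^((1−α)/α) = 2.31^1.6316 = 3.9198.
Therefore s = 3.9198 × (n + δ) = 3.9198 × 0.115 = 0.4508.

s ≈ 0.451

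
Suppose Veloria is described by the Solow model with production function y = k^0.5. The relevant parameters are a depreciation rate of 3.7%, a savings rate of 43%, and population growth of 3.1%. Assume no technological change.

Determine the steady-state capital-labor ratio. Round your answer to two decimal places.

At the steady state, Δk = 0, so s·k^α = (n + δ)·k.
Dividing both sides by k: k^(1−α) = s / (n + δ).
k^0.5 = 0.43 / (0.031 + 0.037) = 0.43 / 0.068 = 6.3235
k* = 6.3235^(1/0.5) ≈ 39.9867

k* ≈ 39.99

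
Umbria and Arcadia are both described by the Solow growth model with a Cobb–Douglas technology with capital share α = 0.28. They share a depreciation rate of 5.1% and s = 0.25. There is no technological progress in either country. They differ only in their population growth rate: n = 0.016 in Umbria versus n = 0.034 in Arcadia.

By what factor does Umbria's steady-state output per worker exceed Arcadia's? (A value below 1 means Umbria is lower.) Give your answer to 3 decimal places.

Steady-state y* = [s/(n + δ)]^(α/(1−α)), so the ratio is [ (s_U/(n + δ)_U) / (s_A/(n + δ)_A) ]^0.3889.
s_U/(n + δ)_U = 0.25/0.067 = 3.7313; s_A/(n + δ)_A = 0.25/0.085 = 2.9412.
Ratio = (3.7313/2.9412)^0.3889 = 1.2686^0.3889 ≈ 1.0969

y*_U / y*_A ≈ 1.097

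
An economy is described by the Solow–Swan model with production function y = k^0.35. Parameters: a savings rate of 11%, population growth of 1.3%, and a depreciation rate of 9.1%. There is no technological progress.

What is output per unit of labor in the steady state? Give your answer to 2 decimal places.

At the steady state, Δk = 0, so s·k^α = (n + δ)·k.
Dividing both sides by k: k^(1−α) = s / (n + δ).
k^0.65 = 0.11 / (0.013 + 0.091) = 0.11 / 0.104 = 1.0577
k* = 1.0577^(1/0.65) ≈ 1.0901
y* = (k*)^α = 1.0901^0.35 ≈ 1.0307

y* = 1.03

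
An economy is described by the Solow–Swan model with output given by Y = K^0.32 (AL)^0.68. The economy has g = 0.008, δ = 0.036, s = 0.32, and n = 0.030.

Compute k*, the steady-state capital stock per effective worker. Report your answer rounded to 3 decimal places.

k* = 8.613

In steady state, investment equals break-even investment: s·k^α = (n + g + δ)·k.
Rearranging, k^(1−α) = s / (n + g + δ).
k^0.68 = 0.32 / (0.030 + 0.008 + 0.036) = 0.32 / 0.074 = 4.3243
k* = 4.3243^(1/0.68) ≈ 8.6133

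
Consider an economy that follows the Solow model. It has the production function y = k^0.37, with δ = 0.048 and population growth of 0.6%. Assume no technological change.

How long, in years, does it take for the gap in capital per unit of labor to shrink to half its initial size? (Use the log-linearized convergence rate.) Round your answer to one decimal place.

about 20.4 years

Near the steady state the convergence rate is λ = (1 − α)(n + δ).
λ = (1 − 0.37) × 0.054 = 0.63 × 0.054 = 0.03402
Half-life = ln 2 / λ = 0.6931 / 0.03402 ≈ 20.37 years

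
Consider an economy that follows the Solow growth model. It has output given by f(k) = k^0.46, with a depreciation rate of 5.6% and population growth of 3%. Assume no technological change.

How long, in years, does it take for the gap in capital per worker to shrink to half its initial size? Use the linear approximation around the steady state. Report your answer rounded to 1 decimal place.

t_½ ≈ 14.9 years

Near the steady state the convergence rate is λ = (1 − α)(n + δ).
λ = (1 − 0.46) × 0.086 = 0.54 × 0.086 = 0.04644
Half-life = ln 2 / λ = 0.6931 / 0.04644 ≈ 14.92 years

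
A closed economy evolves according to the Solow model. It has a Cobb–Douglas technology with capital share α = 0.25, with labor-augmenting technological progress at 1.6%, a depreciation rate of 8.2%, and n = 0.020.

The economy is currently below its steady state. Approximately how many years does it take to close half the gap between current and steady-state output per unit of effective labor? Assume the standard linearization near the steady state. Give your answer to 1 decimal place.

half-life ≈ 7.8 years

Near the steady state the convergence rate is λ = (1 − α)(n + g + δ).
λ = (1 − 0.25) × 0.118 = 0.75 × 0.118 = 0.0885
Half-life = ln 2 / λ = 0.6931 / 0.0885 ≈ 7.83 years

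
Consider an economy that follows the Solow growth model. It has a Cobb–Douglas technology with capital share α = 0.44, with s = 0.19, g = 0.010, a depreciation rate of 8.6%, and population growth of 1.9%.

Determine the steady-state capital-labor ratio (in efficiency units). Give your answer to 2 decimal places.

k* ≈ 2.45

Steady state requires s·f(k) = (n + g + δ)·k, i.e. s·k^α = (n + g + δ)·k.
Dividing both sides by k: k^(1−α) = s / (n + g + δ).
k^0.56 = 0.19 / (0.019 + 0.010 + 0.086) = 0.19 / 0.115 = 1.6522
k* = 1.6522^(1/0.56) ≈ 2.4513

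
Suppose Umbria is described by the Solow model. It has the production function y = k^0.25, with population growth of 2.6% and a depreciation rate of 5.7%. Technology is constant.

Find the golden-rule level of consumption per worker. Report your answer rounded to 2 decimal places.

c_gold ≈ 1.08

At the golden rule, f'(k) = n + δ, so α·k^(α−1) = n + δ and k_gold = (α/(n + δ))^(1/(1−α)).
k_gold = (0.25/0.083)^(1/0.75) = 3.0120^1.3333 ≈ 4.3497
c_gold = f(k_gold) − (n + δ)·k_gold = 1.4442 − 0.083×4.3497 ≈ 1.0832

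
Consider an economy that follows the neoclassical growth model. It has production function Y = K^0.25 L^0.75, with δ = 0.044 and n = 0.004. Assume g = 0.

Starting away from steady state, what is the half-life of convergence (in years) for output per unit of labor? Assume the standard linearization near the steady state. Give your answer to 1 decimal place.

Near the steady state the convergence rate is λ = (1 − α)(n + δ).
λ = (1 − 0.25) × 0.048 = 0.75 × 0.048 = 0.0360
Half-life = ln 2 / λ = 0.6931 / 0.0360 ≈ 19.25 years

t_½ ≈ 19.3 years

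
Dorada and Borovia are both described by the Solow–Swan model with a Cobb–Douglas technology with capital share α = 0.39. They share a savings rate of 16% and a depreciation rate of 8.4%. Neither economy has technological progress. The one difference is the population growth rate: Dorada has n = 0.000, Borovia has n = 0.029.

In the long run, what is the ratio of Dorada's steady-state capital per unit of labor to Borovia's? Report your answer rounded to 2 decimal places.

k*_D / k*_B ≈ 1.63

Steady-state k* = [s/(n + δ)]^(1/(1−α)), so the ratio is [ (s_D/(n + δ)_D) / (s_B/(n + δ)_B) ]^1.6393.
s_D/(n + δ)_D = 0.16/0.084 = 1.9048; s_B/(n + δ)_B = 0.16/0.113 = 1.4159.
Ratio = (1.9048/1.4159)^1.6393 = 1.3453^1.6393 ≈ 1.6262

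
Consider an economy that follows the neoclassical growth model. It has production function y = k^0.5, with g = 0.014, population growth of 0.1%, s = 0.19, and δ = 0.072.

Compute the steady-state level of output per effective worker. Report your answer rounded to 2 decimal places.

y* ≈ 2.18

At the steady state, Δk = 0, so s·k^α = (n + g + δ)·k.
Rearranging, k^(1−α) = s / (n + g + δ).
k^0.5 = 0.19 / (0.001 + 0.014 + 0.072) = 0.19 / 0.087 = 2.1839
k* = 2.1839^(1/0.5) ≈ 4.7694
y* = (k*)^α = 4.7694^0.5 ≈ 2.1839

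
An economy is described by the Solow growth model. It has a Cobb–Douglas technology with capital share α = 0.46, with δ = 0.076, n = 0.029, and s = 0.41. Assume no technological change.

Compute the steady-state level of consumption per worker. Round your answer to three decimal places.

c* = 1.883

In steady state, investment equals break-even investment: s·k^α = (n + δ)·k.
Dividing both sides by k: k^(1−α) = s / (n + δ).
k^0.54 = 0.41 / (0.029 + 0.076) = 0.41 / 0.105 = 3.9048
k* = 3.9048^(1/0.54) ≈ 12.4610
y* = (k*)^α = 12.4610^0.46 ≈ 3.1912
c* = (1 − s)·y* = (1 − 0.41) × 3.1912 ≈ 1.8828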